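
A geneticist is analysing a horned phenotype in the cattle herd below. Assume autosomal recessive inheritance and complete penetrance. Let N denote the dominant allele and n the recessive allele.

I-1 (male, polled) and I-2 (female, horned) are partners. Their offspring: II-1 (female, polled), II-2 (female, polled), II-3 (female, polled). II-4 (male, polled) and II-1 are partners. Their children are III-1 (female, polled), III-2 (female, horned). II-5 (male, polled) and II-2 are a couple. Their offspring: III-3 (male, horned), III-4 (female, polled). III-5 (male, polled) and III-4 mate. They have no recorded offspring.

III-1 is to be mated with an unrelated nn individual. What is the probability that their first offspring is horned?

1/3

II-4 is polled so carries N and passed n to III-2 (nn), so II-4 is Nn.
II-1 is polled so carries N and received n from I-2 (nn), so II-1 is Nn.
III-1 is a polled offspring of II-4 (Nn) × II-1 (Nn), whose cross gives 1/4 NN : 1/2 Nn : 1/4 nn; conditioning on being polled, III-1 is NN with probability 1/3, Nn with probability 2/3.
Summing over parental genotype combinations, P(offspring is horned) = 2/3·1/2 = 1/3.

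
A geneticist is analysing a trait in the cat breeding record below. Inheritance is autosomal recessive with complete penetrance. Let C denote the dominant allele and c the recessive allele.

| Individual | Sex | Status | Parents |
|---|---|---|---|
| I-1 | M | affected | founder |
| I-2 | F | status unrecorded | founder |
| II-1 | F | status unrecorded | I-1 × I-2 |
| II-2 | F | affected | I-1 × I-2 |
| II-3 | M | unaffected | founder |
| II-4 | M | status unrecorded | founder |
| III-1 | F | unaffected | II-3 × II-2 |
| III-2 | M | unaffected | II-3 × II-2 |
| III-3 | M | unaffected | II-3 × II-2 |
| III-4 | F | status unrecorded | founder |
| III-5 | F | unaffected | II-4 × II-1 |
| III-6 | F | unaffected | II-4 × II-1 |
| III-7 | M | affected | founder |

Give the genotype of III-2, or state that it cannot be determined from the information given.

Cc

From phenotype alone, III-2 is CC or Cc.
III-2 is unaffected so carries C and received c from II-2 (cc), so III-2 is Cc.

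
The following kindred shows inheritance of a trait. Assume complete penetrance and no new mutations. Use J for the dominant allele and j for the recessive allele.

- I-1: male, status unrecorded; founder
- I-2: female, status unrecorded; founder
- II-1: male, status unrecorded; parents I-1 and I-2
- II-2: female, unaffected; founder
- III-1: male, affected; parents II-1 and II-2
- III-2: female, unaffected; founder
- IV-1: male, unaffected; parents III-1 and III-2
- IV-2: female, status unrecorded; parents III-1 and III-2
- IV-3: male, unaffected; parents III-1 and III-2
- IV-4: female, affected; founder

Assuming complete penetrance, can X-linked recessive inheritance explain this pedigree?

A consistent assignment under X-linked recessive exists: I-1 X^J Y, I-2 X^J X^J, II-1 X^J Y, II-2 X^J X^j, III-1 X^j Y, III-2 X^J X^J, IV-1 X^J Y, IV-2 X^J X^j, IV-3 X^J Y, IV-4 X^j X^j.
In this assignment every recorded phenotype matches its genotype and every non-founder's genotype is obtainable from its parents' genotypes, so the pedigree is consistent.

Yes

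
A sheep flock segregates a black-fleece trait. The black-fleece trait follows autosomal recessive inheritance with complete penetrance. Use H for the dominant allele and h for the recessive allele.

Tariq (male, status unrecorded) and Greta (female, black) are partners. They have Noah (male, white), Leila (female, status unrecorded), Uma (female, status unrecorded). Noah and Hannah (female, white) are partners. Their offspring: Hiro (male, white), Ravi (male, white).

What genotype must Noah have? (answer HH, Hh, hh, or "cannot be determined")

From phenotype alone, Noah is HH or Hh.
Noah is white so carries H and received h from Greta (hh), so Noah is Hh.

Hh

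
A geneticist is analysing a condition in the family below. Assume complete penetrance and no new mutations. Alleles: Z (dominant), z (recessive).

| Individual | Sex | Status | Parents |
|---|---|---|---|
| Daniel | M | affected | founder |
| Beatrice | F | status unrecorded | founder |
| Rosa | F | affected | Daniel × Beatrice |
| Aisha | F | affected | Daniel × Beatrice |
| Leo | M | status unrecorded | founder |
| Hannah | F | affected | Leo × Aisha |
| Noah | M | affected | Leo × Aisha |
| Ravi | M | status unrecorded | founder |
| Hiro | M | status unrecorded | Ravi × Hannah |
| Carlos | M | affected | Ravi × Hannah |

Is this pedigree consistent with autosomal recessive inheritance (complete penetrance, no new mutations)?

A consistent assignment under autosomal recessive exists: Daniel zz, Beatrice Zz, Rosa zz, Aisha zz, Leo Zz, Hannah zz, Noah zz, Ravi Zz, Hiro Zz, Carlos zz.
In this assignment every recorded phenotype matches its genotype and every non-founder's genotype is obtainable from its parents' genotypes, so the pedigree is consistent.

Yes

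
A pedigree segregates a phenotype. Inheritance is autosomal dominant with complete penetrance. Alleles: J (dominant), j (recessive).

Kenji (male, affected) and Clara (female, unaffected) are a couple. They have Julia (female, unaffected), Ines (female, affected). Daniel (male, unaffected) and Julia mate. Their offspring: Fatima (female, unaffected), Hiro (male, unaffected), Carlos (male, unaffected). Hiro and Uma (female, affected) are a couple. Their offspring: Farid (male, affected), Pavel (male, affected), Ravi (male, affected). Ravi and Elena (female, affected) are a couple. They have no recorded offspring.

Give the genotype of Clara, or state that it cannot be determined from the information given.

Clara is unaffected, so Clara is jj.

jj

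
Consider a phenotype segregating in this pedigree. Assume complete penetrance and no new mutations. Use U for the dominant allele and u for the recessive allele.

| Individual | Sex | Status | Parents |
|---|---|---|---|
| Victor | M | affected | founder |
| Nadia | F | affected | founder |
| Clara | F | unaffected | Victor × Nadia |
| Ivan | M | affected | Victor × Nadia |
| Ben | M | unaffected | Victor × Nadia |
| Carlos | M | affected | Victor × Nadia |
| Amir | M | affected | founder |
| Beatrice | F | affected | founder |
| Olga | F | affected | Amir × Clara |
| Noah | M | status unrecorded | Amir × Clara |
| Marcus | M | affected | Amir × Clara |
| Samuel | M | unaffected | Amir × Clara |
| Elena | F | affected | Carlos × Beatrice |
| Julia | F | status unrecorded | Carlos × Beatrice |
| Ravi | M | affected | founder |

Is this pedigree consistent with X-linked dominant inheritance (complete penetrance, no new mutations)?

No

Under X-linked dominant, Clara (unaffected, female) cannot arise from Victor (affected) × Nadia (affected).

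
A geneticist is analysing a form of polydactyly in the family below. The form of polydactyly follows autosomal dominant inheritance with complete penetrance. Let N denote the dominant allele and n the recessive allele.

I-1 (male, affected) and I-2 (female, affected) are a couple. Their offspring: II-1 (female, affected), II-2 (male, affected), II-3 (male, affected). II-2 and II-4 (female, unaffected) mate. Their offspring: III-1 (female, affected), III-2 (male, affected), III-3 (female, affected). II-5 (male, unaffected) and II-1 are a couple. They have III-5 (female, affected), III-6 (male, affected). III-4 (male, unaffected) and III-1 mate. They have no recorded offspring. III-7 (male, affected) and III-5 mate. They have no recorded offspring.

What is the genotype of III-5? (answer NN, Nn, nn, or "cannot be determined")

From phenotype alone, III-5 is NN or Nn.
III-5 is affected so carries N and received n from II-5 (nn), so III-5 is Nn.

Nn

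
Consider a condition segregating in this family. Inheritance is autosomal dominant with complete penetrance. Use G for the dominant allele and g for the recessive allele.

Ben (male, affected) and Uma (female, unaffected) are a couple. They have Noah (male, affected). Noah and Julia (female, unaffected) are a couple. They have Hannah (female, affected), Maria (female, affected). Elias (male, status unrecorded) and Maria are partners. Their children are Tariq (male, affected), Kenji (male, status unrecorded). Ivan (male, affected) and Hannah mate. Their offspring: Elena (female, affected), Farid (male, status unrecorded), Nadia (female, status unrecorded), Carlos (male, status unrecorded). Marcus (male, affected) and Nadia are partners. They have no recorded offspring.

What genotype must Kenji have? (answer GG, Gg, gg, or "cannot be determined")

Kenji's phenotype is unrecorded, and no parent or child forces a single allele at both positions; consistent genotype assignments exist with Kenji as GG or Gg or gg.

cannot be determined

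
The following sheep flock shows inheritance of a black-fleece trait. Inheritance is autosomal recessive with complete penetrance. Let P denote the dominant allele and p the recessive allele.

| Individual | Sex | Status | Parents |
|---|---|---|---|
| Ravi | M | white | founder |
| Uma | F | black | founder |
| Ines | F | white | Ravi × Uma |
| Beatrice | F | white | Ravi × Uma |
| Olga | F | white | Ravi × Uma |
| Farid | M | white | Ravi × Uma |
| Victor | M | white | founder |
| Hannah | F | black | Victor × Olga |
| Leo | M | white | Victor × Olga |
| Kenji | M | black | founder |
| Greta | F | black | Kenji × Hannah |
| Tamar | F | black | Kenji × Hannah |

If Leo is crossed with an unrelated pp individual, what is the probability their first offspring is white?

Victor is white so carries P and passed p to Hannah (pp), so Victor is Pp.
Olga is white so carries P and received p from Uma (pp), so Olga is Pp.
Leo is a white offspring of Victor (Pp) × Olga (Pp), whose cross gives 1/4 PP : 1/2 Pp : 1/4 pp; conditioning on being white, Leo is PP with probability 1/3, Pp with probability 2/3.
Summing over parental genotype combinations, P(offspring is white) = 1/3·1 + 2/3·1/2 = 2/3.

2/3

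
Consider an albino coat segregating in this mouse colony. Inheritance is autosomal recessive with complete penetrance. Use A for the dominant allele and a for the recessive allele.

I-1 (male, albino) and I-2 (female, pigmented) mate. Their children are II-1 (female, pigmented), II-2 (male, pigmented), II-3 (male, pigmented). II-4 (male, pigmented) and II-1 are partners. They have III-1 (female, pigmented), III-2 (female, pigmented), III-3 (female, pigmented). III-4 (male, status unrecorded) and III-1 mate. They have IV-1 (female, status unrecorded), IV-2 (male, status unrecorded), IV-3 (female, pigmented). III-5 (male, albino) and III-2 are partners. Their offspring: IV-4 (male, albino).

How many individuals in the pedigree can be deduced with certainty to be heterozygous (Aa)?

4

Obligate heterozygotes: II-1 is pigmented so carries A and received a from I-1 (aa), so II-1 is Aa; II-2 is pigmented so carries A and received a from I-1 (aa), so II-2 is Aa; II-3 is pigmented so carries A and received a from I-1 (aa), so II-3 is Aa; III-2 is pigmented so carries A and passed a to IV-4 (aa), so III-2 is Aa.
Every other individual is either homozygous by phenotype or has at least one consistent homozygous assignment, so the count is 4.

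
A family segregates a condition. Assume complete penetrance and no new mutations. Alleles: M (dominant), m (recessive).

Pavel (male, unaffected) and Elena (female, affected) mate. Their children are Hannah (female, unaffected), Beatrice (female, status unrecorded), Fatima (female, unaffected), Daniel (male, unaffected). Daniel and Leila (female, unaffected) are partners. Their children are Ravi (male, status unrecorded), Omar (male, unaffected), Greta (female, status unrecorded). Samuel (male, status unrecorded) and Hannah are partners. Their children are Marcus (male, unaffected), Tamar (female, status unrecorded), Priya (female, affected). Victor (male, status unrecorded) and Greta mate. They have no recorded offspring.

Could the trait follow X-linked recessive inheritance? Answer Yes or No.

No

Under X-linked recessive, Daniel (unaffected, male) cannot arise from Pavel (unaffected) × Elena (affected).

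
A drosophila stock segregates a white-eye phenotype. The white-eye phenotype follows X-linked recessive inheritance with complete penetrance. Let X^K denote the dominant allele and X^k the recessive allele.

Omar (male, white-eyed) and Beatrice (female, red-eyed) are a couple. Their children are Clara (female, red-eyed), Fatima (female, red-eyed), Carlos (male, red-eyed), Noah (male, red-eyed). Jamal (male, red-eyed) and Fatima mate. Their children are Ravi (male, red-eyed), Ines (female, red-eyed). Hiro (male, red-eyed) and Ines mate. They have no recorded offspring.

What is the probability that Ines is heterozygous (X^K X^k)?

Jamal is red-eyed, so Jamal is X^K Y.
Fatima is red-eyed so carries K and received k from Omar (X^k Y), so Fatima is X^K X^k.
Their cross gives offspring ratios 1/2 X^K X^K : 1/2 X^K X^k. Conditioning on Ines being red-eyed, P(X^K X^k) = 1/2 / 1 = 1/2.

1/2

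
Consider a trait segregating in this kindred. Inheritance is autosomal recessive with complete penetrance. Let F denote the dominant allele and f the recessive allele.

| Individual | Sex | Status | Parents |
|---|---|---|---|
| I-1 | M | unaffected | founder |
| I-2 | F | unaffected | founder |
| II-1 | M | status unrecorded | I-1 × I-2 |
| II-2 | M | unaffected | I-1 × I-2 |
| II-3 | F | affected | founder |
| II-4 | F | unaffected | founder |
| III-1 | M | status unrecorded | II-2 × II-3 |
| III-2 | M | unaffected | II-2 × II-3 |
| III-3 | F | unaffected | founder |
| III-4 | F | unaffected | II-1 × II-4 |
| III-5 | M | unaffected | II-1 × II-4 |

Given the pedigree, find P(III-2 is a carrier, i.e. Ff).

III-2 is unaffected so carries F and received f from II-3 (ff), so III-2 is Ff, giving P(Ff) = 1.

1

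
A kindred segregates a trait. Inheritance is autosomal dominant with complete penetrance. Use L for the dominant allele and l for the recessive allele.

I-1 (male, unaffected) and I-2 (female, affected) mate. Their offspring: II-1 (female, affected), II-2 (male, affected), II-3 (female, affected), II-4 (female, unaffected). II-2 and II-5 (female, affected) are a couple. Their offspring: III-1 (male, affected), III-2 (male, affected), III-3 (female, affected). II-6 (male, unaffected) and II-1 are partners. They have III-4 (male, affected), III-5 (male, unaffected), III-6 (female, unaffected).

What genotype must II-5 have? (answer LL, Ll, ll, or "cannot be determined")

cannot be determined

II-5's phenotype allows LL or Ll, and no parent or child forces a single allele at both positions; consistent genotype assignments exist with II-5 as LL or Ll.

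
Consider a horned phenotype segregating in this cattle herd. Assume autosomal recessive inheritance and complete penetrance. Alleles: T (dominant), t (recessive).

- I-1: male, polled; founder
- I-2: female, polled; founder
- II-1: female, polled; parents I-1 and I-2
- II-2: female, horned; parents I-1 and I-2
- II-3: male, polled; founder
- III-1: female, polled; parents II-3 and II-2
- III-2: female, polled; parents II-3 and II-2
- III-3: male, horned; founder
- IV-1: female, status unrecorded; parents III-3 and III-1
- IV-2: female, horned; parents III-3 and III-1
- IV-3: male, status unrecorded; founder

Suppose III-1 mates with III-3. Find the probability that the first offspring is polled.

III-1 is polled so carries T and received t from II-2 (tt), so III-1 is Tt.
III-3 is horned, so III-3 is tt.
The cross gives 1/2 Tt : 1/2 tt, so P(offspring is polled) = 1/2.

1/2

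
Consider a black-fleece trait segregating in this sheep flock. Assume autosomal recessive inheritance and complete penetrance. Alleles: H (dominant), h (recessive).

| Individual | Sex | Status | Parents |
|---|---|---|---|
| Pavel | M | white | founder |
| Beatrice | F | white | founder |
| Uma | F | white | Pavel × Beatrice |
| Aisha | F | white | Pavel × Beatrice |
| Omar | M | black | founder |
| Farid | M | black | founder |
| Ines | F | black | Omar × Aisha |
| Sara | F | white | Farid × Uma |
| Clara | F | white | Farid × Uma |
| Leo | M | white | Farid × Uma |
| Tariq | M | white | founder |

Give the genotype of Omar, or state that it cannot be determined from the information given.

hh

Omar is black, so Omar is hh.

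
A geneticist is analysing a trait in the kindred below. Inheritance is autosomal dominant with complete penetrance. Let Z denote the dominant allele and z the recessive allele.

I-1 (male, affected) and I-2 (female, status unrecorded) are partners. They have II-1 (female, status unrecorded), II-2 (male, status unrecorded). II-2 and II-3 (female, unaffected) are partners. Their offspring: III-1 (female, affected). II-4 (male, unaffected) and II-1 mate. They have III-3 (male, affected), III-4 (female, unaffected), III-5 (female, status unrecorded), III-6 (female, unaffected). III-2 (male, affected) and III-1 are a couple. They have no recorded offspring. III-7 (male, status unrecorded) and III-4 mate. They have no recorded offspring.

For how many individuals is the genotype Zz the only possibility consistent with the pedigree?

3

Obligate heterozygotes: II-1 passed Z to III-3 (Zz, whose z came from II-4) and passed z to III-4 (zz), so II-1 is Zz; III-1 is affected so carries Z and received z from II-3 (zz), so III-1 is Zz; III-3 is affected so carries Z and received z from II-4 (zz), so III-3 is Zz.
Every other individual is either homozygous by phenotype or has at least one consistent homozygous assignment, so the count is 3.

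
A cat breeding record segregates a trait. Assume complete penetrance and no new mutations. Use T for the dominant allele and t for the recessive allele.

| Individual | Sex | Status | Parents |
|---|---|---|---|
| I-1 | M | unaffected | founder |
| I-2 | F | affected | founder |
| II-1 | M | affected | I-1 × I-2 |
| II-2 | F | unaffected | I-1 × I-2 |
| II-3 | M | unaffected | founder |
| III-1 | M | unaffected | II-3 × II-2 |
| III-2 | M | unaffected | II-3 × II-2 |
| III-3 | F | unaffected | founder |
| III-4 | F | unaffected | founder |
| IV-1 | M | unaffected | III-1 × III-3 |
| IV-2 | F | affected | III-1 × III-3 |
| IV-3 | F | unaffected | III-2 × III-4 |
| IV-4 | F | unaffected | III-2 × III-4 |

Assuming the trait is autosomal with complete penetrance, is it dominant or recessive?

III-1 and III-3 are both unaffected yet have an affected child IV-2. Under dominance, an affected child requires at least one affected parent, so the trait cannot be dominant.

recessive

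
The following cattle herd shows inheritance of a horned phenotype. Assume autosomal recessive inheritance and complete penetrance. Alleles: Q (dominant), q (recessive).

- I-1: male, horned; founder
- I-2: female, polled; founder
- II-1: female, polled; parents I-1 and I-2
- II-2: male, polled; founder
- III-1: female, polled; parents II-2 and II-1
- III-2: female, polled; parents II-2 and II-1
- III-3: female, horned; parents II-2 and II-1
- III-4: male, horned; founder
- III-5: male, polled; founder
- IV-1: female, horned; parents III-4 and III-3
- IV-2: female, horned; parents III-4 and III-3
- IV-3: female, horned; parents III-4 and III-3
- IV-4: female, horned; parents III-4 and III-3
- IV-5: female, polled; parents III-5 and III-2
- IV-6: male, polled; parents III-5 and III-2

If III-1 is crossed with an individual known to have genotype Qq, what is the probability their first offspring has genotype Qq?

II-2 is polled so carries Q and passed q to III-3 (qq), so II-2 is Qq.
II-1 is polled so carries Q and received q from I-1 (qq), so II-1 is Qq.
III-1 is a polled offspring of II-2 (Qq) × II-1 (Qq), whose cross gives 1/4 QQ : 1/2 Qq : 1/4 qq; conditioning on being polled, III-1 is QQ with probability 1/3, Qq with probability 2/3.
Summing over parental genotype combinations, P(offspring has genotype Qq) = 1/3·1/2 + 2/3·1/2 = 1/2.

1/2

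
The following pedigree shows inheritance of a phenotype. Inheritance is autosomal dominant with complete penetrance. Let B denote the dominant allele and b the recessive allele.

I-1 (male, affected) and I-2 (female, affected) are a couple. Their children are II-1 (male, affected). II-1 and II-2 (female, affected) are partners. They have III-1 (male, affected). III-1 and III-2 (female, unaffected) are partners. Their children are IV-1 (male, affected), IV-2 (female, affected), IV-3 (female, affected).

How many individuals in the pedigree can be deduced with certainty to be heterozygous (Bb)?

3

Obligate heterozygotes: IV-1 is affected so carries B and received b from III-2 (bb), so IV-1 is Bb; IV-2 is affected so carries B and received b from III-2 (bb), so IV-2 is Bb; IV-3 is affected so carries B and received b from III-2 (bb), so IV-3 is Bb.
Every other individual is either homozygous by phenotype or has at least one consistent homozygous assignment, so the count is 3.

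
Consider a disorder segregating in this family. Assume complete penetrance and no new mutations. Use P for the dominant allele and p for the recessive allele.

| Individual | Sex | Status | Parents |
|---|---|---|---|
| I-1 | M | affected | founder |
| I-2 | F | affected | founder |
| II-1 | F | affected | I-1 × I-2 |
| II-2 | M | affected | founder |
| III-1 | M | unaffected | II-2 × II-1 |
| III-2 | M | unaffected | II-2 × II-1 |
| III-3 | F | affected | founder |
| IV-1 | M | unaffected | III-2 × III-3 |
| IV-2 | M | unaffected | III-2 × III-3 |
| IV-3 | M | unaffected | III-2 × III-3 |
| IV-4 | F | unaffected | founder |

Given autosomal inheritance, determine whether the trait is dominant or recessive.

II-2 and II-1 are both affected yet have an unaffected child III-1. Under a recessive model two affected parents are homozygous and every child would be affected, so the trait cannot be recessive.

dominant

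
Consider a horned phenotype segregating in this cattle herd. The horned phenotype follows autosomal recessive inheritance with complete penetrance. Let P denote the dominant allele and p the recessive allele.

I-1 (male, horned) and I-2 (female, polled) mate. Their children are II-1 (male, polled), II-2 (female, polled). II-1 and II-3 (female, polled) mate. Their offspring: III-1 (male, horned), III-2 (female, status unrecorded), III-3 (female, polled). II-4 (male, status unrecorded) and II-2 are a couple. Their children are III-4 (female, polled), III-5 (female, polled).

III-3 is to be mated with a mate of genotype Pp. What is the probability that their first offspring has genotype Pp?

1/2

II-1 is polled so carries P and received p from I-1 (pp), so II-1 is Pp.
II-3 is polled so carries P and passed p to III-1 (pp), so II-3 is Pp.
III-3 is a polled offspring of II-1 (Pp) × II-3 (Pp), whose cross gives 1/4 PP : 1/2 Pp : 1/4 pp; conditioning on being polled, III-3 is PP with probability 1/3, Pp with probability 2/3.
Summing over parental genotype combinations, P(offspring has genotype Pp) = 1/3·1/2 + 2/3·1/2 = 1/2.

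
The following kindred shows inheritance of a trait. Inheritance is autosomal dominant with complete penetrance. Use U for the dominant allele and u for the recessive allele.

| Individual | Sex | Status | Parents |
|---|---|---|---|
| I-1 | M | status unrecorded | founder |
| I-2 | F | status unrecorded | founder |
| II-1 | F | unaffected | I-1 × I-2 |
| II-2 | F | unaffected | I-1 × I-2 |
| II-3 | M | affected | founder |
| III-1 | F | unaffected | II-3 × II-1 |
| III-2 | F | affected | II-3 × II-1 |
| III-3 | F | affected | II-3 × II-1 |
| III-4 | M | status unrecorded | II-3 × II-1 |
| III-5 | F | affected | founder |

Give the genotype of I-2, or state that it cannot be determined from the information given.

cannot be determined

I-2's phenotype is unrecorded, and no parent or child forces a single allele at both positions; consistent genotype assignments exist with I-2 as Uu or uu.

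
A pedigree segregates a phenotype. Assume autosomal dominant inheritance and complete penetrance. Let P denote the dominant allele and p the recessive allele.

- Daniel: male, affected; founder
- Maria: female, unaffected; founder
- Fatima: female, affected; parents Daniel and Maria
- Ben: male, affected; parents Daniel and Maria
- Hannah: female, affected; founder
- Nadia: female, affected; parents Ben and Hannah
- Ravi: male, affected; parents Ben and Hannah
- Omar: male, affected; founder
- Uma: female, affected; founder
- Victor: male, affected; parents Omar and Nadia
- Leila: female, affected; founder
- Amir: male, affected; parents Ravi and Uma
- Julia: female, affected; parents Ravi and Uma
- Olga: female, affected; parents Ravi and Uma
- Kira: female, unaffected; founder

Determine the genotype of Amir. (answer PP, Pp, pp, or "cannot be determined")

cannot be determined

Amir's phenotype allows PP or Pp, and no parent or child forces a single allele at both positions; consistent genotype assignments exist with Amir as PP or Pp.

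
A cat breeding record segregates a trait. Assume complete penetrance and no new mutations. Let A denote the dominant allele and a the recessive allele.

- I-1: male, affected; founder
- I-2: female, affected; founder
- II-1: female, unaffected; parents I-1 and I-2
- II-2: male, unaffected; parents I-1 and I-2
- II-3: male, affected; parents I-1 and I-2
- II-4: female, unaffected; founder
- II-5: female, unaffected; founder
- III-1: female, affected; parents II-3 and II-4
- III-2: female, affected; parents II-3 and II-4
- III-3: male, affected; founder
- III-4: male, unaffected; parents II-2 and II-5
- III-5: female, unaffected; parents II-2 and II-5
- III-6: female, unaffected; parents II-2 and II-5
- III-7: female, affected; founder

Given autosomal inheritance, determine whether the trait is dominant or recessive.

I-1 and I-2 are both affected yet have an unaffected child II-1. Under a recessive model two affected parents are homozygous and every child would be affected, so the trait cannot be recessive.

dominant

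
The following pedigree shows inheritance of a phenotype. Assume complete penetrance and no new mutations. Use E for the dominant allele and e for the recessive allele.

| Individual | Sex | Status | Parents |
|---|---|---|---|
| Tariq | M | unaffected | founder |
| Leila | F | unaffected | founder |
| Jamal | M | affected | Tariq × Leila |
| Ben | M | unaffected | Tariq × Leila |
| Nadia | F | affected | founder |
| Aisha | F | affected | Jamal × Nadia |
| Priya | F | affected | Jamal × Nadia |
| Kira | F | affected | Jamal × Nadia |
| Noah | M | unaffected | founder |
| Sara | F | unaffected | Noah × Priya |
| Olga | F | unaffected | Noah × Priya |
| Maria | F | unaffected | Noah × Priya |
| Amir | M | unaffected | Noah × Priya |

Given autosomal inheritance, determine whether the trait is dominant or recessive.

recessive

Tariq and Leila are both unaffected yet have an affected child Jamal. Under dominance, an affected child requires at least one affected parent, so the trait cannot be dominant.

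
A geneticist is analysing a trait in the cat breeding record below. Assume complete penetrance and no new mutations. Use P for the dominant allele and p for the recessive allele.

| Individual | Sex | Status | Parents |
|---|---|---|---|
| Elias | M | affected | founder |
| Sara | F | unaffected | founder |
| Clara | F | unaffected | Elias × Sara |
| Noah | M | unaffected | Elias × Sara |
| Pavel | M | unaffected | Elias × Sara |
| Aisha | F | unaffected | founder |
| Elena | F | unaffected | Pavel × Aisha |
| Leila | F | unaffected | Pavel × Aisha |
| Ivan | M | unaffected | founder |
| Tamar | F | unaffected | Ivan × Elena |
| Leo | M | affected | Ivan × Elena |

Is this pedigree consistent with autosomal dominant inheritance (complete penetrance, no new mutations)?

Under autosomal dominant, Leo (affected, male) cannot arise from Ivan (unaffected) × Elena (unaffected).

No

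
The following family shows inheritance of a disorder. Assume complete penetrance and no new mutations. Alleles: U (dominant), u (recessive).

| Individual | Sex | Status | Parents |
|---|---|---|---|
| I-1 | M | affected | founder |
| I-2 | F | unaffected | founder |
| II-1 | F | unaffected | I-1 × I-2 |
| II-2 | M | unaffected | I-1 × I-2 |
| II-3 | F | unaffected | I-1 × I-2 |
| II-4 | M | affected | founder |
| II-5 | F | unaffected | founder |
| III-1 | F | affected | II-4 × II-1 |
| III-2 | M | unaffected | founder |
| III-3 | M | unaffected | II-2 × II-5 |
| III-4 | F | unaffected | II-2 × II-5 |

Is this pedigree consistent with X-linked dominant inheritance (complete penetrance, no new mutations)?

No

Under X-linked dominant, II-1 (unaffected, female) cannot arise from I-1 (affected) × I-2 (unaffected).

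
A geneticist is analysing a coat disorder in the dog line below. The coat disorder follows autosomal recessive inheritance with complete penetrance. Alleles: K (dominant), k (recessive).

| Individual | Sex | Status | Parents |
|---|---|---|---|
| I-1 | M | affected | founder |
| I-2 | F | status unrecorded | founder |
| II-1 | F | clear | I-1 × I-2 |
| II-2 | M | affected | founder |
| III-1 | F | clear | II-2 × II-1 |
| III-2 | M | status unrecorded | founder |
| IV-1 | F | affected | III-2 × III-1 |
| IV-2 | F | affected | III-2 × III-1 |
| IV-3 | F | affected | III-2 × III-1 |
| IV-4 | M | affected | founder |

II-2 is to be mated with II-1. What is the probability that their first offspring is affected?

II-2 is affected, so II-2 is kk.
II-1 is clear so carries K and received k from I-1 (kk), so II-1 is Kk.
The cross gives 1/2 Kk : 1/2 kk, so P(offspring is affected) = 1/2.

1/2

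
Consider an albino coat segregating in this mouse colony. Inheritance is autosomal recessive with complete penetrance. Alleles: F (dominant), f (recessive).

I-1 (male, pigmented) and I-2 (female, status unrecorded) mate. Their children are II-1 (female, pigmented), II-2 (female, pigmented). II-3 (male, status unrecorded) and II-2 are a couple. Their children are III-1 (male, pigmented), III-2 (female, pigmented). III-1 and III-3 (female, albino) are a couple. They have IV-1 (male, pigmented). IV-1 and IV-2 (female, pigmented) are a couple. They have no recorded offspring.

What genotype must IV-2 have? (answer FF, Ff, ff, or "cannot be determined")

cannot be determined

IV-2's phenotype allows FF or Ff, and no parent or child forces a single allele at both positions; consistent genotype assignments exist with IV-2 as FF or Ff.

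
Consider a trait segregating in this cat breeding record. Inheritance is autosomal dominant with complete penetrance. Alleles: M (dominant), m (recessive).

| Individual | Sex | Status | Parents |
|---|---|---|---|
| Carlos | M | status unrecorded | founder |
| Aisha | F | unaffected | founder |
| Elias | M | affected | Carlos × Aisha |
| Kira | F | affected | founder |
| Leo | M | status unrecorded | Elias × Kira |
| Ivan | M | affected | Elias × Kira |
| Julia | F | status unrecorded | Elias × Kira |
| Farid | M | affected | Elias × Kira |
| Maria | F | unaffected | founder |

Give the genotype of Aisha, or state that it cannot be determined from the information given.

Aisha is unaffected, so Aisha is mm.

mm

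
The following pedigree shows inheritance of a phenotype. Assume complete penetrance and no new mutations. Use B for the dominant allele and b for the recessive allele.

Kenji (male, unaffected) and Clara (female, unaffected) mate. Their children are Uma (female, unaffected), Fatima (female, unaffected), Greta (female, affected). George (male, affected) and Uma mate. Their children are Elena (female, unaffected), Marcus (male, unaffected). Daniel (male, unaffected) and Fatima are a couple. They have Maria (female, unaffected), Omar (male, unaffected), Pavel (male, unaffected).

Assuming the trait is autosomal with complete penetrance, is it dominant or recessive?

Kenji and Clara are both unaffected yet have an affected child Greta. Under dominance, an affected child requires at least one affected parent, so the trait cannot be dominant.

recessive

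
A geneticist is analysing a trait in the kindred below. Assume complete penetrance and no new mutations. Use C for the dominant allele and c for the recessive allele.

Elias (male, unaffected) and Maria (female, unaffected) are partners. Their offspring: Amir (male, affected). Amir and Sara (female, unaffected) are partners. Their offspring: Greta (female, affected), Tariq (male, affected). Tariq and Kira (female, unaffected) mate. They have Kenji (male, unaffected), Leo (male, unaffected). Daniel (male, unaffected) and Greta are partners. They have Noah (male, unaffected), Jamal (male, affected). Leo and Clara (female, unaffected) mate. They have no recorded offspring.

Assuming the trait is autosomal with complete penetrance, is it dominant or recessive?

recessive

Elias and Maria are both unaffected yet have an affected child Amir. Under dominance, an affected child requires at least one affected parent, so the trait cannot be dominant.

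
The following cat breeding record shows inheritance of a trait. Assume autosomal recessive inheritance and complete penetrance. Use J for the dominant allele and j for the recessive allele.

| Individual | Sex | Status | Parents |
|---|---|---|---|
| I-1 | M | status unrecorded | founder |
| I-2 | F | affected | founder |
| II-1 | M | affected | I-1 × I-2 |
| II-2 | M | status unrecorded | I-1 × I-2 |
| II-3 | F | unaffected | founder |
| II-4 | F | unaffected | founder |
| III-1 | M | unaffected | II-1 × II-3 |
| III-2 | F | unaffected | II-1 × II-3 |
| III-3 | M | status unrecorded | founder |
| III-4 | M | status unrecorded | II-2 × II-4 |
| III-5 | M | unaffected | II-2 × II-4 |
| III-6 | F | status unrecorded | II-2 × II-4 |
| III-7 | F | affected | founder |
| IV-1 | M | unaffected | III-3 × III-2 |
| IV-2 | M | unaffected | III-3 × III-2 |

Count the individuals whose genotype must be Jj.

Obligate heterozygotes: III-1 is unaffected so carries J and received j from II-1 (jj), so III-1 is Jj; III-2 is unaffected so carries J and received j from II-1 (jj), so III-2 is Jj.
Every other individual is either homozygous by phenotype or has at least one consistent homozygous assignment, so the count is 2.

2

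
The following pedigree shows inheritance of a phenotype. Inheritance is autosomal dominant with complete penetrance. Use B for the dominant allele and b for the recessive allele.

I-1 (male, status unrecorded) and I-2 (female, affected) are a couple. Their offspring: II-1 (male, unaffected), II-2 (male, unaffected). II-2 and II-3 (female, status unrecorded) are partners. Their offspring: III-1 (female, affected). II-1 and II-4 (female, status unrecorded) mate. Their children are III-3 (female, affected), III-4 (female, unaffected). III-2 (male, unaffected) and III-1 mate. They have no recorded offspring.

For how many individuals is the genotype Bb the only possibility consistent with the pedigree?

Obligate heterozygotes: I-2 is affected so carries B and passed b to II-1 (bb), so I-2 is Bb; II-4 passed B to III-3 (Bb, whose b came from II-1) and passed b to III-4 (bb), so II-4 is Bb; III-1 is affected so carries B and received b from II-2 (bb), so III-1 is Bb; III-3 is affected so carries B and received b from II-1 (bb), so III-3 is Bb.
Every other individual is either homozygous by phenotype or has at least one consistent homozygous assignment, so the count is 4.

4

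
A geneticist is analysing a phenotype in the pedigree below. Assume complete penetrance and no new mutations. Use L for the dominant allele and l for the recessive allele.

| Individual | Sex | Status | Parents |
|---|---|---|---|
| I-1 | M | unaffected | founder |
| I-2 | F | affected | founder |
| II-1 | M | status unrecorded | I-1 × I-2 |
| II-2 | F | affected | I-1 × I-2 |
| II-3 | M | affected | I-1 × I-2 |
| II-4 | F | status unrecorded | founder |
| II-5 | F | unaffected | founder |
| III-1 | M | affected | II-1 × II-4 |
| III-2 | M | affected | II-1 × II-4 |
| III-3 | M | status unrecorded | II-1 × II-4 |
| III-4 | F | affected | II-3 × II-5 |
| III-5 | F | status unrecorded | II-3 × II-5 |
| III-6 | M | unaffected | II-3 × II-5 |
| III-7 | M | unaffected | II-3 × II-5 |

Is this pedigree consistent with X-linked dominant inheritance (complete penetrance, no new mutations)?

Yes

A consistent assignment under X-linked dominant exists: I-1 X^l Y, I-2 X^L X^L, II-1 X^L Y, II-2 X^L X^l, II-3 X^L Y, II-4 X^L X^L, II-5 X^l X^l, III-1 X^L Y, III-2 X^L Y, III-3 X^L Y, III-4 X^L X^l, III-5 X^L X^l, III-6 X^l Y, III-7 X^l Y.
In this assignment every recorded phenotype matches its genotype and every non-founder's genotype is obtainable from its parents' genotypes, so the pedigree is consistent.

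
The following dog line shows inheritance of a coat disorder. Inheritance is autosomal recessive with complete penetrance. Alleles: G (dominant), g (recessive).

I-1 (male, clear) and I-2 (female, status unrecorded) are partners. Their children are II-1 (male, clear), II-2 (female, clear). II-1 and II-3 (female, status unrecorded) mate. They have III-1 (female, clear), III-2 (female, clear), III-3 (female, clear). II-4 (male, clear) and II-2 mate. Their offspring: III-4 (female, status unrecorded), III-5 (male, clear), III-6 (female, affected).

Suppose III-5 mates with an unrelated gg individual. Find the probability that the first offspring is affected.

II-4 is clear so carries G and passed g to III-6 (gg), so II-4 is Gg.
II-2 is clear so carries G and passed g to III-6 (gg), so II-2 is Gg.
III-5 is a clear offspring of II-4 (Gg) × II-2 (Gg), whose cross gives 1/4 GG : 1/2 Gg : 1/4 gg; conditioning on being clear, III-5 is GG with probability 1/3, Gg with probability 2/3.
Summing over parental genotype combinations, P(offspring is affected) = 2/3·1/2 = 1/3.

1/3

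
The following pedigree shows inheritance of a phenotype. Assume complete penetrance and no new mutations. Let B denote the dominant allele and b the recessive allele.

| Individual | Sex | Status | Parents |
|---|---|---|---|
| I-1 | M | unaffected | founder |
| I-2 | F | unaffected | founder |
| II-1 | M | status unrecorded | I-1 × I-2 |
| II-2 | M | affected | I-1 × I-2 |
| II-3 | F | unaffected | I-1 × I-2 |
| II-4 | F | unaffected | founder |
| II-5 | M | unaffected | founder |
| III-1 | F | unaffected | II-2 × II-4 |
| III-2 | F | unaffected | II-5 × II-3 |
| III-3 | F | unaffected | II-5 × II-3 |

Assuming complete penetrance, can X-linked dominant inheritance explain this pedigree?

Under X-linked dominant, II-2 (affected, male) cannot arise from I-1 (unaffected) × I-2 (unaffected).

No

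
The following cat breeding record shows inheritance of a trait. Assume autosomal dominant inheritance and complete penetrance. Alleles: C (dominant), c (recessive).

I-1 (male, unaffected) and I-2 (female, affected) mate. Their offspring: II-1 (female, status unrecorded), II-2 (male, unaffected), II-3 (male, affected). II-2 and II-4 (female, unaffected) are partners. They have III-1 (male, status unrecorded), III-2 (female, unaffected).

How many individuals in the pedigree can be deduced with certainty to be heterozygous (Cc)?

2

Obligate heterozygotes: I-2 is affected so carries C and passed c to II-2 (cc), so I-2 is Cc; II-3 is affected so carries C and received c from I-1 (cc), so II-3 is Cc.
Every other individual is either homozygous by phenotype or has at least one consistent homozygous assignment, so the count is 2.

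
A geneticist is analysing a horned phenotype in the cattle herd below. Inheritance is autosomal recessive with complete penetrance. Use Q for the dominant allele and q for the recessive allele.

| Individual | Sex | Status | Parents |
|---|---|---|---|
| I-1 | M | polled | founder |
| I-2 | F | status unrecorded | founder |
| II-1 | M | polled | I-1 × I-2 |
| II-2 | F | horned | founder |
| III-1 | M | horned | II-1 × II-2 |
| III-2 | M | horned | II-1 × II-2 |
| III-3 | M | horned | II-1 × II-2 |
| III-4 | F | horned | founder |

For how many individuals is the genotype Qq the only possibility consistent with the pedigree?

1

Obligate heterozygotes: II-1 is polled so carries Q and passed q to III-1 (qq), so II-1 is Qq.
Every other individual is either homozygous by phenotype or has at least one consistent homozygous assignment, so the count is 1.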